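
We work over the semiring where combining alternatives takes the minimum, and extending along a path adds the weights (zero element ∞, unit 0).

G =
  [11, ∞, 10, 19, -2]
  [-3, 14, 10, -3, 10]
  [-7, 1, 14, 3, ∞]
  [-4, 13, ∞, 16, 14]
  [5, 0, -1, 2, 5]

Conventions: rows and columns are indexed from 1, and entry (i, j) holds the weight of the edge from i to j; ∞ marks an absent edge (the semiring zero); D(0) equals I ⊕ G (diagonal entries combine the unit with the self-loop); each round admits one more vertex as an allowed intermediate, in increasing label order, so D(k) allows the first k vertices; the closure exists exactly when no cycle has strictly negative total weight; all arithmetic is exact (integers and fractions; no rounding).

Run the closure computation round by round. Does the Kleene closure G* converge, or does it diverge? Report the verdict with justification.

D(0):
  [0, ∞, 10, 19, -2]
  [-3, 0, 10, -3, 10]
  [-7, 1, 0, 3, ∞]
  [-4, 13, ∞, 0, 14]
  [5, 0, -1, 2, 0]
D(1):
  [0, ∞, 10, 19, -2]
  [-3, 0, 7, -3, -5]
  [-7, 1, 0, 3, -9]
  [-4, 13, 6, 0, -6]
  [5, 0, -1, 2, 0]
Detection: at round 2, diagonal entry (5, 5) turns strictly negative.
Key observation: the cycle 5->2->1->5 has total weight 0 + (-3) + (-2), which is strictly negative.
Answer: DIVERGES — negative cycle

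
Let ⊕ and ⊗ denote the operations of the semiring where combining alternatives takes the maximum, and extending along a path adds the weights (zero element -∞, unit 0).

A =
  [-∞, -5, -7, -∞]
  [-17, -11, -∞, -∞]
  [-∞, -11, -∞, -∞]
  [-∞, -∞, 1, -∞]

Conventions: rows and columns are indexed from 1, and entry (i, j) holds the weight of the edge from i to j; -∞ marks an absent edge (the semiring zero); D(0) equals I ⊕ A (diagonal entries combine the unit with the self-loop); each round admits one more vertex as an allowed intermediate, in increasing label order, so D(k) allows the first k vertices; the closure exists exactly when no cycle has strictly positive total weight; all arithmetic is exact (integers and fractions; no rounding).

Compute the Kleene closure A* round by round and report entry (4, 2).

D(0):
  [0, -5, -7, -∞]
  [-17, 0, -∞, -∞]
  [-∞, -11, 0, -∞]
  [-∞, -∞, 1, 0]
D(1):
  [0, -5, -7, -∞]
  [-17, 0, -24, -∞]
  [-∞, -11, 0, -∞]
  [-∞, -∞, 1, 0]
D(2):
  [0, -5, -7, -∞]
  [-17, 0, -24, -∞]
  [-28, -11, 0, -∞]
  [-∞, -∞, 1, 0]
D(3):
  [0, -5, -7, -∞]
  [-17, 0, -24, -∞]
  [-28, -11, 0, -∞]
  [-27, -10, 1, 0]
D(4):
  [0, -5, -7, -∞]
  [-17, 0, -24, -∞]
  [-28, -11, 0, -∞]
  [-27, -10, 1, 0]
Answer: A*[4][2] = -10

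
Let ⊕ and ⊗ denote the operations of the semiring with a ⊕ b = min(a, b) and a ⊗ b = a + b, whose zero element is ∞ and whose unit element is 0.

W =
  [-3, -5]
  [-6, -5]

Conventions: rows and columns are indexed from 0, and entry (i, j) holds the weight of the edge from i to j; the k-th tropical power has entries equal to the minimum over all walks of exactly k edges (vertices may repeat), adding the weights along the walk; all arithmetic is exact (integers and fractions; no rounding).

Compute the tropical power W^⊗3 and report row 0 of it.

W^⊗2:
  [-11, -10]
  [-11, -11]
W^⊗3:
  [-16, -16]
  [-17, -16]
Answer: row 0 of W^⊗3 = [-16, -16]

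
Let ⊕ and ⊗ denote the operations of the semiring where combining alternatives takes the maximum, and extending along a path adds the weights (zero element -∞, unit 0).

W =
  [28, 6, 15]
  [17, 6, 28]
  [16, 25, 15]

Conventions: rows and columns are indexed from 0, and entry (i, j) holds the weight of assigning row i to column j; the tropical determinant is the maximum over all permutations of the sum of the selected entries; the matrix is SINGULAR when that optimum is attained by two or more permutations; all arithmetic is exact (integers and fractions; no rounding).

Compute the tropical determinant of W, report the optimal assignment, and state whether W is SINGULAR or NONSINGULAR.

σ = (0, 1, 2): 28 + 6 + 15 = 49
σ = (0, 2, 1): 28 + 28 + 25 = 81
σ = (1, 0, 2): 6 + 17 + 15 = 38
σ = (1, 2, 0): 6 + 28 + 16 = 50
σ = (2, 0, 1): 15 + 17 + 25 = 57
σ = (2, 1, 0): 15 + 6 + 16 = 37
Optimal value attained by: σ = (0, 2, 1).
Answer: det⊕(W) = 81; verdict: NONSINGULAR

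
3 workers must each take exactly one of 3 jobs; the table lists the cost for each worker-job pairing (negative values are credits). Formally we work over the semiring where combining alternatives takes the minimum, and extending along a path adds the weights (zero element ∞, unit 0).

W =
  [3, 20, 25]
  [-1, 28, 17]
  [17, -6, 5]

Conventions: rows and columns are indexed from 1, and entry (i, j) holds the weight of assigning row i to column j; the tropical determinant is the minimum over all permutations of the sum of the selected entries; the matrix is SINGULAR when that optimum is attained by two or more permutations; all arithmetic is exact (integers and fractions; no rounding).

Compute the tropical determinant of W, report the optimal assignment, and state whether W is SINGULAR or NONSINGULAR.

σ = (1, 2, 3): 3 + 28 + 5 = 36
σ = (1, 3, 2): 3 + 17 + (-6) = 14
σ = (2, 1, 3): 20 + (-1) + 5 = 24
σ = (2, 3, 1): 20 + 17 + 17 = 54
σ = (3, 1, 2): 25 + (-1) + (-6) = 18
σ = (3, 2, 1): 25 + 28 + 17 = 70
Optimal value attained by: σ = (1, 3, 2).
Answer: det⊕(W) = 14; verdict: NONSINGULAR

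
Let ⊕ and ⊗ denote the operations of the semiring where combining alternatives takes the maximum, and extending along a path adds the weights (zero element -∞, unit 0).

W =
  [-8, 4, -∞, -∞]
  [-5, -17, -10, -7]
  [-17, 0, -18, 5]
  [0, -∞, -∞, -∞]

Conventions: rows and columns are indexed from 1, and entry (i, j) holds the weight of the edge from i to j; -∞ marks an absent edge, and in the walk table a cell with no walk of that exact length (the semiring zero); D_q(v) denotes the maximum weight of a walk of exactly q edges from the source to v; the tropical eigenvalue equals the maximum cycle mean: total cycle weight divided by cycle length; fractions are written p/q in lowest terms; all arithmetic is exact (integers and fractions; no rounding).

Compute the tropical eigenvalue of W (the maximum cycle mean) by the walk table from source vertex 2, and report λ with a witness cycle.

q=0: [-∞, 0, -∞, -∞]
q=1: [-5, -17, -10, -7]
q=2: [-7, -1, -27, -5]
q=3: [-5, -3, -11, -8]
q=4: [-8, -1, -13, -6]
Optimal cycle mean attained by: cycle 1->2->3->4->1, total 4 + (-10) + 5 + 0, length 4.
Answer: λ = -1/4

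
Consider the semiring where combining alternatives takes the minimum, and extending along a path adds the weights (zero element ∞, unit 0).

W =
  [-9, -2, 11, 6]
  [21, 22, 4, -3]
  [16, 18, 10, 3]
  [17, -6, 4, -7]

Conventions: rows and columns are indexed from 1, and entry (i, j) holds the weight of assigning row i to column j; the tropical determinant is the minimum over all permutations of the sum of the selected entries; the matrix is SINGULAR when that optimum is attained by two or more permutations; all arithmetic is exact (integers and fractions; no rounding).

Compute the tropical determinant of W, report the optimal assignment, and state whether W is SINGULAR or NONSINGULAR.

σ = (1, 2, 3, 4): (-9) + 22 + 10 + (-7) = 16
σ = (1, 2, 4, 3): (-9) + 22 + 3 + 4 = 20
σ = (1, 3, 2, 4): (-9) + 4 + 18 + (-7) = 6
σ = (1, 3, 4, 2): (-9) + 4 + 3 + (-6) = -8
σ = (1, 4, 2, 3): (-9) + (-3) + 18 + 4 = 10
σ = (1, 4, 3, 2): (-9) + (-3) + 10 + (-6) = -8
σ = (2, 1, 3, 4): (-2) + 21 + 10 + (-7) = 22
σ = (2, 1, 4, 3): (-2) + 21 + 3 + 4 = 26
σ = (2, 3, 1, 4): (-2) + 4 + 16 + (-7) = 11
σ = (2, 3, 4, 1): (-2) + 4 + 3 + 17 = 22
σ = (2, 4, 1, 3): (-2) + (-3) + 16 + 4 = 15
σ = (2, 4, 3, 1): (-2) + (-3) + 10 + 17 = 22
σ = (3, 1, 2, 4): 11 + 21 + 18 + (-7) = 43
σ = (3, 1, 4, 2): 11 + 21 + 3 + (-6) = 29
σ = (3, 2, 1, 4): 11 + 22 + 16 + (-7) = 42
σ = (3, 2, 4, 1): 11 + 22 + 3 + 17 = 53
σ = (3, 4, 1, 2): 11 + (-3) + 16 + (-6) = 18
σ = (3, 4, 2, 1): 11 + (-3) + 18 + 17 = 43
σ = (4, 1, 2, 3): 6 + 21 + 18 + 4 = 49
σ = (4, 1, 3, 2): 6 + 21 + 10 + (-6) = 31
σ = (4, 2, 1, 3): 6 + 22 + 16 + 4 = 48
σ = (4, 2, 3, 1): 6 + 22 + 10 + 17 = 55
σ = (4, 3, 1, 2): 6 + 4 + 16 + (-6) = 20
σ = (4, 3, 2, 1): 6 + 4 + 18 + 17 = 45
Optimal value attained by: σ = (1, 3, 4, 2).
Answer: det⊕(W) = -8; verdict: SINGULAR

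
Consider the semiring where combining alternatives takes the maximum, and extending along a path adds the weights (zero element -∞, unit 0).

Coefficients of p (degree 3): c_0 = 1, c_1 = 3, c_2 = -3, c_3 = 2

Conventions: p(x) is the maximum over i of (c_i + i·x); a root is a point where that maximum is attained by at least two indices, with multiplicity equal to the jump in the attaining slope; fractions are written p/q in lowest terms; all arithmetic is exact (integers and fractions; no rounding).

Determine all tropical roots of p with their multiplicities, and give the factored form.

hull edge (i=0, c=1) to (i=1, c=3): slope 2, span 1
hull edge (i=1, c=3) to (i=3, c=2): slope -1/2, span 2
Factored form: p(x) = 2 ⊗ (x ⊕ (-2)) ⊗ (x ⊕ 1/2) ⊗ (x ⊕ 1/2)
Answer: roots = -2 (mult 1), 1/2 (mult 2)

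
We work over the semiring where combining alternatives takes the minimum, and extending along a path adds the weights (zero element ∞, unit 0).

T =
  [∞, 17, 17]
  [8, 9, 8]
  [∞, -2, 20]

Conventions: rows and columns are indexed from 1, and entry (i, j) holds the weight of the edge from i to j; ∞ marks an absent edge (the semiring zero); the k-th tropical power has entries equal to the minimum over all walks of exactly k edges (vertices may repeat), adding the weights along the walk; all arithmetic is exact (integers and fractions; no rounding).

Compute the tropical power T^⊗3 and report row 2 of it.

T^⊗2:
  [25, 15, 25]
  [17, 6, 17]
  [6, 7, 6]
T^⊗3:
  [23, 23, 23]
  [14, 15, 14]
  [15, 4, 15]
Answer: row 2 of T^⊗3 = [14, 15, 14]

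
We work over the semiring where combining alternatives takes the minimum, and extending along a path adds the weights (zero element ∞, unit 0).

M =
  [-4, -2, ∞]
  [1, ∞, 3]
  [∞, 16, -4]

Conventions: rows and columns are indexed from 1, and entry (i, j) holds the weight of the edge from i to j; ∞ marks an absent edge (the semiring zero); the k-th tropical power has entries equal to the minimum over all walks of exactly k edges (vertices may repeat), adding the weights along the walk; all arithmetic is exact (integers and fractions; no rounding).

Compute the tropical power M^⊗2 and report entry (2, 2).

M^⊗2:
  [-8, -6, 1]
  [-3, -1, -1]
  [17, 12, -8]
Key observation: the optimum is the walk 2->1->2, with weight 1 + (-2) = -1.
Optimal value attained by: walk 2->1->2.
Answer: (M^⊗2)[2][2] = -1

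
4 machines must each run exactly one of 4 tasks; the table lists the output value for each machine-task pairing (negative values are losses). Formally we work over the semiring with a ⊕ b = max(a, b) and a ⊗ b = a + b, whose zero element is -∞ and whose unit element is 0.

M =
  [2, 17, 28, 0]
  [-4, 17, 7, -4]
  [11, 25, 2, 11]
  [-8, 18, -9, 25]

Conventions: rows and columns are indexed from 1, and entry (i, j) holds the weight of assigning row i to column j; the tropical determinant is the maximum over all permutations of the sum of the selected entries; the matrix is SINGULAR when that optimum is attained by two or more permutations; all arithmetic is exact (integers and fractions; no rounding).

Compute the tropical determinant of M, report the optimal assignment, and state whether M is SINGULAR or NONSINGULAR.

σ = (1, 2, 3, 4): 2 + 17 + 2 + 25 = 46
σ = (1, 2, 4, 3): 2 + 17 + 11 + (-9) = 21
σ = (1, 3, 2, 4): 2 + 7 + 25 + 25 = 59
σ = (1, 3, 4, 2): 2 + 7 + 11 + 18 = 38
σ = (1, 4, 2, 3): 2 + (-4) + 25 + (-9) = 14
σ = (1, 4, 3, 2): 2 + (-4) + 2 + 18 = 18
σ = (2, 1, 3, 4): 17 + (-4) + 2 + 25 = 40
σ = (2, 1, 4, 3): 17 + (-4) + 11 + (-9) = 15
σ = (2, 3, 1, 4): 17 + 7 + 11 + 25 = 60
σ = (2, 3, 4, 1): 17 + 7 + 11 + (-8) = 27
σ = (2, 4, 1, 3): 17 + (-4) + 11 + (-9) = 15
σ = (2, 4, 3, 1): 17 + (-4) + 2 + (-8) = 7
σ = (3, 1, 2, 4): 28 + (-4) + 25 + 25 = 74
σ = (3, 1, 4, 2): 28 + (-4) + 11 + 18 = 53
σ = (3, 2, 1, 4): 28 + 17 + 11 + 25 = 81
σ = (3, 2, 4, 1): 28 + 17 + 11 + (-8) = 48
σ = (3, 4, 1, 2): 28 + (-4) + 11 + 18 = 53
σ = (3, 4, 2, 1): 28 + (-4) + 25 + (-8) = 41
σ = (4, 1, 2, 3): 0 + (-4) + 25 + (-9) = 12
σ = (4, 1, 3, 2): 0 + (-4) + 2 + 18 = 16
σ = (4, 2, 1, 3): 0 + 17 + 11 + (-9) = 19
σ = (4, 2, 3, 1): 0 + 17 + 2 + (-8) = 11
σ = (4, 3, 1, 2): 0 + 7 + 11 + 18 = 36
σ = (4, 3, 2, 1): 0 + 7 + 25 + (-8) = 24
Optimal value attained by: σ = (3, 2, 1, 4).
Answer: det⊕(M) = 81; verdict: NONSINGULAR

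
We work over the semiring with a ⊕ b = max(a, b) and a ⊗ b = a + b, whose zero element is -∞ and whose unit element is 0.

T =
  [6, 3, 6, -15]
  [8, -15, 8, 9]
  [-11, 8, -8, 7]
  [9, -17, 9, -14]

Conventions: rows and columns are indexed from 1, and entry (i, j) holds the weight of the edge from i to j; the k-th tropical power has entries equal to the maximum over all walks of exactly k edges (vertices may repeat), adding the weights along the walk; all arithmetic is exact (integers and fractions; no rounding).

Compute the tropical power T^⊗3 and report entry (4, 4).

T^⊗2:
  [12, 14, 12, 13]
  [18, 16, 18, 15]
  [16, 0, 16, 17]
  [15, 17, 15, 16]
T^⊗3:
  [22, 20, 22, 23]
  [24, 26, 24, 25]
  [26, 24, 26, 23]
  [25, 23, 25, 26]
Key observation: the optimum is the walk 4->3->2->4, with weight 9 + 8 + 9 = 26.
Optimal value attained by: walk 4->3->2->4.
Answer: (T^⊗3)[4][4] = 26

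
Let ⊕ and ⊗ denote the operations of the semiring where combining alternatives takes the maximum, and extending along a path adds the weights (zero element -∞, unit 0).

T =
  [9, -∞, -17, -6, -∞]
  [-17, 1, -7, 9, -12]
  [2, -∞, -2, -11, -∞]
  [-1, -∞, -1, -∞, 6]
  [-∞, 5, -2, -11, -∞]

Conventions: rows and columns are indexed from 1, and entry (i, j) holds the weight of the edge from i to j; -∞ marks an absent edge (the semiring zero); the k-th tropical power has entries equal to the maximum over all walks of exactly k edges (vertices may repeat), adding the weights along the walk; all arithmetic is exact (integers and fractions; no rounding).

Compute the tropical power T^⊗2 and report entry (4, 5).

T^⊗2:
  [18, -∞, -7, 3, 0]
  [8, 2, 8, 10, 15]
  [11, -∞, -4, -4, -5]
  [8, 11, 4, -5, -∞]
  [0, 6, -2, 14, -5]
Key observation: no walk of exactly 2 edges connects these vertices, so the entry is the semiring zero.
Answer: (T^⊗2)[4][5] = -∞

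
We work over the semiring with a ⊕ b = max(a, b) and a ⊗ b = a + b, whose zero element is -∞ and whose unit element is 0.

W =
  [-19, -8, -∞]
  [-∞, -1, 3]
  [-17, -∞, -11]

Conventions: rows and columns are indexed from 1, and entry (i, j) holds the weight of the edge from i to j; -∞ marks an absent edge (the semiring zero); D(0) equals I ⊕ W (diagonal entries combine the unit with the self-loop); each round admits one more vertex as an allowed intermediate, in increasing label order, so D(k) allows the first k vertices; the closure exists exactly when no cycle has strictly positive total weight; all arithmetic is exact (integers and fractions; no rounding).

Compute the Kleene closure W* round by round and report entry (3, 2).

D(0):
  [0, -8, -∞]
  [-∞, 0, 3]
  [-17, -∞, 0]
D(1):
  [0, -8, -∞]
  [-∞, 0, 3]
  [-17, -25, 0]
D(2):
  [0, -8, -5]
  [-∞, 0, 3]
  [-17, -25, 0]
D(3):
  [0, -8, -5]
  [-14, 0, 3]
  [-17, -25, 0]
Answer: W*[3][2] = -25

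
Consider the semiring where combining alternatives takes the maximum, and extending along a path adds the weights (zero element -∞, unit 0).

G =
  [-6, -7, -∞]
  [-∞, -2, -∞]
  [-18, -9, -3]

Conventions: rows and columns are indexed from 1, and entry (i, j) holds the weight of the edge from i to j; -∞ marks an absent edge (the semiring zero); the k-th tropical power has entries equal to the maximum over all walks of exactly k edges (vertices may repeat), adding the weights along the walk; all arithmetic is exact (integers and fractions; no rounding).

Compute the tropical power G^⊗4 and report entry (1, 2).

G^⊗2:
  [-12, -9, -∞]
  [-∞, -4, -∞]
  [-21, -11, -6]
G^⊗3:
  [-18, -11, -∞]
  [-∞, -6, -∞]
  [-24, -13, -9]
G^⊗4:
  [-24, -13, -∞]
  [-∞, -8, -∞]
  [-27, -15, -12]
Key observation: the optimum is the walk 1->2->2->2->2, with weight (-7) + (-2) + (-2) + (-2) = -13.
Optimal value attained by: walk 1->2->2->2->2.
Answer: (G^⊗4)[1][2] = -13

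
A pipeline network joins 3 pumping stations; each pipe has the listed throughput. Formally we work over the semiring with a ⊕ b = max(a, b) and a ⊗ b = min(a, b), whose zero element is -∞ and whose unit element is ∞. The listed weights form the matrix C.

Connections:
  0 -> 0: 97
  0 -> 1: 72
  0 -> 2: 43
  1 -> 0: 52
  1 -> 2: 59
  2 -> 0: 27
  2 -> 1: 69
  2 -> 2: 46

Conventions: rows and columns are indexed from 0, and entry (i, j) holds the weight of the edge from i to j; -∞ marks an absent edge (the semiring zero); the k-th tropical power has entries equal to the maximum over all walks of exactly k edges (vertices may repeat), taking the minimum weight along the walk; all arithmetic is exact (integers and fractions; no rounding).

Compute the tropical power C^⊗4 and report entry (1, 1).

C^⊗2:
  [97, 72, 59]
  [52, 59, 46]
  [52, 46, 59]
C^⊗3:
  [97, 72, 59]
  [52, 52, 59]
  [52, 59, 46]
C^⊗4:
  [97, 72, 59]
  [52, 59, 52]
  [52, 52, 59]
Key observation: the optimum is the walk 1->2->1->2->1, with weight 59 min 69 min 59 min 69 = 59.
Optimal value attained by: walk 1->2->1->2->1.
Answer: (C^⊗4)[1][1] = 59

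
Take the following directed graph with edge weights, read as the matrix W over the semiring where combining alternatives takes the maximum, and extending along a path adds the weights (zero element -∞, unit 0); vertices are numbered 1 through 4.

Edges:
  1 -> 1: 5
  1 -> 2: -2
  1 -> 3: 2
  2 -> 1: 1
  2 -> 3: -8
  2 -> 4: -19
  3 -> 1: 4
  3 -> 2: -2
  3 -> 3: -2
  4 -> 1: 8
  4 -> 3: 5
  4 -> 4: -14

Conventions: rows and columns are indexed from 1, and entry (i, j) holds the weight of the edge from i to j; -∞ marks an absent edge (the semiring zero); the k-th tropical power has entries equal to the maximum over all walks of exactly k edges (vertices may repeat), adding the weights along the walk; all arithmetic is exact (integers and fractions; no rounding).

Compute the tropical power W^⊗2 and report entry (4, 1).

W^⊗2:
  [10, 3, 7, -21]
  [6, -1, 3, -33]
  [9, 2, 6, -21]
  [13, 6, 10, -28]
Key observation: the optimum is the walk 4->1->1, with weight 8 + 5 = 13.
Optimal value attained by: walk 4->1->1.
Answer: (W^⊗2)[4][1] = 13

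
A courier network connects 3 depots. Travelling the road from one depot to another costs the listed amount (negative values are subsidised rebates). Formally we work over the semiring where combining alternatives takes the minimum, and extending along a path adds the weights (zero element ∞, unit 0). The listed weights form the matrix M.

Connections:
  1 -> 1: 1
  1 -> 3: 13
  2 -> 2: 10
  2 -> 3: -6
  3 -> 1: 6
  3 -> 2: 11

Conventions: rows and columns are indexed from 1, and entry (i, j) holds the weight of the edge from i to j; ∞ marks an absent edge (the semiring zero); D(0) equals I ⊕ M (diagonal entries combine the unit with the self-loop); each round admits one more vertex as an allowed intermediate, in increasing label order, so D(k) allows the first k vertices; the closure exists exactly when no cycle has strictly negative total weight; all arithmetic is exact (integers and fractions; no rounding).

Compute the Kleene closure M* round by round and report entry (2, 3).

D(0):
  [0, ∞, 13]
  [∞, 0, -6]
  [6, 11, 0]
D(1):
  [0, ∞, 13]
  [∞, 0, -6]
  [6, 11, 0]
D(2):
  [0, ∞, 13]
  [∞, 0, -6]
  [6, 11, 0]
D(3):
  [0, 24, 13]
  [0, 0, -6]
  [6, 11, 0]
Answer: M*[2][3] = -6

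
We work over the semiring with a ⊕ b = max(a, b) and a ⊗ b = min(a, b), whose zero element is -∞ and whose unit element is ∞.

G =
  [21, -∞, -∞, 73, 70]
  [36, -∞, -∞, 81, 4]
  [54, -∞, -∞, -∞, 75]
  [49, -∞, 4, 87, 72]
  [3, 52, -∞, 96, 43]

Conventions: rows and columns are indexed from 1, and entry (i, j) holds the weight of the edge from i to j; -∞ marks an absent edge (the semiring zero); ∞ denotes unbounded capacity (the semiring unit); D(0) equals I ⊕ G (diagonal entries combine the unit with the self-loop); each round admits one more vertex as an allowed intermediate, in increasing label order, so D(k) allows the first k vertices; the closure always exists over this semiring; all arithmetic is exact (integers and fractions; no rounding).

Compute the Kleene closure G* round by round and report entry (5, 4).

D(0):
  [∞, -∞, -∞, 73, 70]
  [36, ∞, -∞, 81, 4]
  [54, -∞, ∞, -∞, 75]
  [49, -∞, 4, ∞, 72]
  [3, 52, -∞, 96, ∞]
D(1):
  [∞, -∞, -∞, 73, 70]
  [36, ∞, -∞, 81, 36]
  [54, -∞, ∞, 54, 75]
  [49, -∞, 4, ∞, 72]
  [3, 52, -∞, 96, ∞]
D(2):
  [∞, -∞, -∞, 73, 70]
  [36, ∞, -∞, 81, 36]
  [54, -∞, ∞, 54, 75]
  [49, -∞, 4, ∞, 72]
  [36, 52, -∞, 96, ∞]
D(3):
  [∞, -∞, -∞, 73, 70]
  [36, ∞, -∞, 81, 36]
  [54, -∞, ∞, 54, 75]
  [49, -∞, 4, ∞, 72]
  [36, 52, -∞, 96, ∞]
D(4):
  [∞, -∞, 4, 73, 72]
  [49, ∞, 4, 81, 72]
  [54, -∞, ∞, 54, 75]
  [49, -∞, 4, ∞, 72]
  [49, 52, 4, 96, ∞]
D(5):
  [∞, 52, 4, 73, 72]
  [49, ∞, 4, 81, 72]
  [54, 52, ∞, 75, 75]
  [49, 52, 4, ∞, 72]
  [49, 52, 4, 96, ∞]
Answer: G*[5][4] = 96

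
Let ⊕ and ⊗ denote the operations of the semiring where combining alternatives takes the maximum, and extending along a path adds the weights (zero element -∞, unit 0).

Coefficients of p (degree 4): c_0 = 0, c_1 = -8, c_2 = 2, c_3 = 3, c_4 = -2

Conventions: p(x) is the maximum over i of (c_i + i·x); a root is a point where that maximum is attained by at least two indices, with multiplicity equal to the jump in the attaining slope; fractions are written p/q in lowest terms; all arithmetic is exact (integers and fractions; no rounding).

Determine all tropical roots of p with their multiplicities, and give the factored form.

hull edge (i=0, c=0) to (i=3, c=3): slope 1, span 3
hull edge (i=3, c=3) to (i=4, c=-2): slope -5, span 1
Factored form: p(x) = -2 ⊗ (x ⊕ (-1)) ⊗ (x ⊕ (-1)) ⊗ (x ⊕ (-1)) ⊗ (x ⊕ 5)
Answer: roots = -1 (mult 3), 5 (mult 1)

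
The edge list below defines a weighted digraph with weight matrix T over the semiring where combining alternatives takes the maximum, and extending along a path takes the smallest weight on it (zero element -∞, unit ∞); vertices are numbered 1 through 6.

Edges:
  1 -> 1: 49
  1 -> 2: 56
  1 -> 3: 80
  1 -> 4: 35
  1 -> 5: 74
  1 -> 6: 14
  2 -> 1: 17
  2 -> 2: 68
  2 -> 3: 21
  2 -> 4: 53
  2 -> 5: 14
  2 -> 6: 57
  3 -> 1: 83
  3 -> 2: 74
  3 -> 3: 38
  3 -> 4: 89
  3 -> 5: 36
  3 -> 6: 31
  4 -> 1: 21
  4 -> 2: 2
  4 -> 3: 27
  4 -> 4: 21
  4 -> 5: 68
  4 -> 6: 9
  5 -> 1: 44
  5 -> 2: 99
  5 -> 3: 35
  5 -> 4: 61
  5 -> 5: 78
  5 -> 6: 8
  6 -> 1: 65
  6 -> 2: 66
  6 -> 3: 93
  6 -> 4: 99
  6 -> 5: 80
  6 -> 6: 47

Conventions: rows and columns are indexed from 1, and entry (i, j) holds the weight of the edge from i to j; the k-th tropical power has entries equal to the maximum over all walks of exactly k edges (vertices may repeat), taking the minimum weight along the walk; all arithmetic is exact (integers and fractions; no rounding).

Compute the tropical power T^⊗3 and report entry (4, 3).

T^⊗2:
  [80, 74, 49, 80, 74, 56]
  [57, 68, 57, 57, 57, 57]
  [49, 68, 80, 53, 74, 57]
  [44, 68, 35, 61, 68, 27]
  [44, 78, 44, 61, 78, 57]
  [83, 80, 65, 89, 78, 57]
T^⊗3:
  [56, 74, 80, 61, 74, 57]
  [57, 68, 57, 57, 57, 57]
  [80, 74, 57, 80, 74, 57]
  [44, 68, 44, 61, 68, 57]
  [57, 78, 57, 61, 78, 57]
  [65, 78, 80, 65, 78, 57]
Key observation: the optimum is the walk 4->5->1->3, with weight 68 min 44 min 80 = 44.
Optimal value attained by: walk 4->5->1->3.
Answer: (T^⊗3)[4][3] = 44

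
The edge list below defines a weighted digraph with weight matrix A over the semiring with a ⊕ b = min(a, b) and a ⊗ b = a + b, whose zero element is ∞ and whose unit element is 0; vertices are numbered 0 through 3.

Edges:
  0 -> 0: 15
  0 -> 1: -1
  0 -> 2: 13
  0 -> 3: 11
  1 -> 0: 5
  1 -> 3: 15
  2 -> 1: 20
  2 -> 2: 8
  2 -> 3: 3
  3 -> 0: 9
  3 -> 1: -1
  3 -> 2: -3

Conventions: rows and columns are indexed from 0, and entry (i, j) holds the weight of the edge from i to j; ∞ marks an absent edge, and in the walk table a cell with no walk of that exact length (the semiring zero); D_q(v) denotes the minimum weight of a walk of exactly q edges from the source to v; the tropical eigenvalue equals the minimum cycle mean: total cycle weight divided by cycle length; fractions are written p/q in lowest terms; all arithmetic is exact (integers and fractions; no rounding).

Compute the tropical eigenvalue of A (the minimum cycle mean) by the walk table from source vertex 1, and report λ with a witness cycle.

q=0: [∞, 0, ∞, ∞]
q=1: [5, ∞, ∞, 15]
q=2: [20, 4, 12, 16]
q=3: [9, 15, 13, 15]
q=4: [20, 8, 12, 16]
Optimal cycle mean attained by: cycle 2->3->2, total 3 + (-3), length 2.
Answer: λ = 0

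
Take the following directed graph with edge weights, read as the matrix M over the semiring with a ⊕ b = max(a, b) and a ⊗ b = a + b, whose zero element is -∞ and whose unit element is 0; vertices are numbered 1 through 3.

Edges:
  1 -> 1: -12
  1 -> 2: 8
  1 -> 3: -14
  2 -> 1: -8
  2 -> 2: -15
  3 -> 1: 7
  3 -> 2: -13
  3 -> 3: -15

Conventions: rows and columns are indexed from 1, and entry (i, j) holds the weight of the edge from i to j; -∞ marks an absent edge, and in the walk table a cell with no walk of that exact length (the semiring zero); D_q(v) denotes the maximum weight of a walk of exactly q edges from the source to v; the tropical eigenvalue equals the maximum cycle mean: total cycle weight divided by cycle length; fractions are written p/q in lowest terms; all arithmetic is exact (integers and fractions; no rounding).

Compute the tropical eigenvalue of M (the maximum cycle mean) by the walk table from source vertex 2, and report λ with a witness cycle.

q=0: [-∞, 0, -∞]
q=1: [-8, -15, -∞]
q=2: [-20, 0, -22]
q=3: [-8, -12, -34]
Optimal cycle mean attained by: cycle 1->2->1, total 8 + (-8), length 2.
Answer: λ = 0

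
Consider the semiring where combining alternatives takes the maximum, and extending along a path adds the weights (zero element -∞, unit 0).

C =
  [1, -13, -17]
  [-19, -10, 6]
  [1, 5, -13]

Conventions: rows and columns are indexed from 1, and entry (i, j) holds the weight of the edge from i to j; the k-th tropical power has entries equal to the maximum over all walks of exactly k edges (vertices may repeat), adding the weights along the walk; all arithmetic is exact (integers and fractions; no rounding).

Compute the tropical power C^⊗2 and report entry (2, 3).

C^⊗2:
  [2, -12, -7]
  [7, 11, -4]
  [2, -5, 11]
Key observation: the optimum is the walk 2->2->3, with weight (-10) + 6 = -4.
Optimal value attained by: walk 2->2->3.
Answer: (C^⊗2)[2][3] = -4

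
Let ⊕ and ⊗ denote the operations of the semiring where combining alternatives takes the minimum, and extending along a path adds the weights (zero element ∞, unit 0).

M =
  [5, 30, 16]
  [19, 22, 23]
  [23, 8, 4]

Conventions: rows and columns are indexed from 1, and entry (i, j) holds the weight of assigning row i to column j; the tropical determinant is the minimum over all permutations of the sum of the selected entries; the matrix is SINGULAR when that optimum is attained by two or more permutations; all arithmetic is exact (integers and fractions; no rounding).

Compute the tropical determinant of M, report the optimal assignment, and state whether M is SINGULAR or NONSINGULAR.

σ = (1, 2, 3): 5 + 22 + 4 = 31
σ = (1, 3, 2): 5 + 23 + 8 = 36
σ = (2, 1, 3): 30 + 19 + 4 = 53
σ = (2, 3, 1): 30 + 23 + 23 = 76
σ = (3, 1, 2): 16 + 19 + 8 = 43
σ = (3, 2, 1): 16 + 22 + 23 = 61
Optimal value attained by: σ = (1, 2, 3).
Answer: det⊕(M) = 31; verdict: NONSINGULAR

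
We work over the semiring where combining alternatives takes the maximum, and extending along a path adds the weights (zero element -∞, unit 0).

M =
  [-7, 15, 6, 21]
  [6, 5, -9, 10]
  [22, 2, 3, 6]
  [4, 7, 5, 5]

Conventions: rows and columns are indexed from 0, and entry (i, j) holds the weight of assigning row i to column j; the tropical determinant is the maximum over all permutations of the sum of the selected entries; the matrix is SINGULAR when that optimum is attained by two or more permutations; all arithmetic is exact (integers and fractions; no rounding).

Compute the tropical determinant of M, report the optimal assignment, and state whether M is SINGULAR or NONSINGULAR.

σ = (0, 1, 2, 3): (-7) + 5 + 3 + 5 = 6
σ = (0, 1, 3, 2): (-7) + 5 + 6 + 5 = 9
σ = (0, 2, 1, 3): (-7) + (-9) + 2 + 5 = -9
σ = (0, 2, 3, 1): (-7) + (-9) + 6 + 7 = -3
σ = (0, 3, 1, 2): (-7) + 10 + 2 + 5 = 10
σ = (0, 3, 2, 1): (-7) + 10 + 3 + 7 = 13
σ = (1, 0, 2, 3): 15 + 6 + 3 + 5 = 29
σ = (1, 0, 3, 2): 15 + 6 + 6 + 5 = 32
σ = (1, 2, 0, 3): 15 + (-9) + 22 + 5 = 33
σ = (1, 2, 3, 0): 15 + (-9) + 6 + 4 = 16
σ = (1, 3, 0, 2): 15 + 10 + 22 + 5 = 52
σ = (1, 3, 2, 0): 15 + 10 + 3 + 4 = 32
σ = (2, 0, 1, 3): 6 + 6 + 2 + 5 = 19
σ = (2, 0, 3, 1): 6 + 6 + 6 + 7 = 25
σ = (2, 1, 0, 3): 6 + 5 + 22 + 5 = 38
σ = (2, 1, 3, 0): 6 + 5 + 6 + 4 = 21
σ = (2, 3, 0, 1): 6 + 10 + 22 + 7 = 45
σ = (2, 3, 1, 0): 6 + 10 + 2 + 4 = 22
σ = (3, 0, 1, 2): 21 + 6 + 2 + 5 = 34
σ = (3, 0, 2, 1): 21 + 6 + 3 + 7 = 37
σ = (3, 1, 0, 2): 21 + 5 + 22 + 5 = 53
σ = (3, 1, 2, 0): 21 + 5 + 3 + 4 = 33
σ = (3, 2, 0, 1): 21 + (-9) + 22 + 7 = 41
σ = (3, 2, 1, 0): 21 + (-9) + 2 + 4 = 18
Optimal value attained by: σ = (3, 1, 0, 2).
Answer: det⊕(M) = 53; verdict: NONSINGULAR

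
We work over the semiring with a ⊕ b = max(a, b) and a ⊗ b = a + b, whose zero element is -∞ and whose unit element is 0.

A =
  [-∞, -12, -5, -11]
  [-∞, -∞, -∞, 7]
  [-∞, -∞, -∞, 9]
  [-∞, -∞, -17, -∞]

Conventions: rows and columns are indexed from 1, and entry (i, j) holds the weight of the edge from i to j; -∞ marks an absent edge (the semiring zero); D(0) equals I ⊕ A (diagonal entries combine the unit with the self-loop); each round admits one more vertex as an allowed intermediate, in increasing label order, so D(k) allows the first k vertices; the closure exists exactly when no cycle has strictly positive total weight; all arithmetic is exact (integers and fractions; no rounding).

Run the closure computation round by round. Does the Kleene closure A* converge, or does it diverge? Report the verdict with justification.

D(0):
  [0, -12, -5, -11]
  [-∞, 0, -∞, 7]
  [-∞, -∞, 0, 9]
  [-∞, -∞, -17, 0]
D(1):
  [0, -12, -5, -11]
  [-∞, 0, -∞, 7]
  [-∞, -∞, 0, 9]
  [-∞, -∞, -17, 0]
D(2):
  [0, -12, -5, -5]
  [-∞, 0, -∞, 7]
  [-∞, -∞, 0, 9]
  [-∞, -∞, -17, 0]
D(3):
  [0, -12, -5, 4]
  [-∞, 0, -∞, 7]
  [-∞, -∞, 0, 9]
  [-∞, -∞, -17, 0]
D(4):
  [0, -12, -5, 4]
  [-∞, 0, -10, 7]
  [-∞, -∞, 0, 9]
  [-∞, -∞, -17, 0]
Key observation: every diagonal entry stays at the unit through all rounds, so no improving cycle exists.
Answer: CONVERGES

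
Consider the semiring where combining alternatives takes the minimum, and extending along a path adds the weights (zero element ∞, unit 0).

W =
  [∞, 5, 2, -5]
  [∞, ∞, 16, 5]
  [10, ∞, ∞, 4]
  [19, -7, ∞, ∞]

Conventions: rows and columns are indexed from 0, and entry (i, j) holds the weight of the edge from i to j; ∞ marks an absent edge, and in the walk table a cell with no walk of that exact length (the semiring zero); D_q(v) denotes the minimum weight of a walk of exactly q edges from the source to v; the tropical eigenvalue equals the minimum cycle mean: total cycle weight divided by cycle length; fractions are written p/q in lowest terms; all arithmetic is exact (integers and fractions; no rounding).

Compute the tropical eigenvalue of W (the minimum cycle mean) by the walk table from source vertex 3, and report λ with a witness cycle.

q=0: [∞, ∞, ∞, 0]
q=1: [19, -7, ∞, ∞]
q=2: [∞, 24, 9, -2]
q=3: [17, -9, 40, 13]
q=4: [32, 6, 7, -4]
Optimal cycle mean attained by: cycle 1->3->1, total 5 + (-7), length 2.
Answer: λ = -1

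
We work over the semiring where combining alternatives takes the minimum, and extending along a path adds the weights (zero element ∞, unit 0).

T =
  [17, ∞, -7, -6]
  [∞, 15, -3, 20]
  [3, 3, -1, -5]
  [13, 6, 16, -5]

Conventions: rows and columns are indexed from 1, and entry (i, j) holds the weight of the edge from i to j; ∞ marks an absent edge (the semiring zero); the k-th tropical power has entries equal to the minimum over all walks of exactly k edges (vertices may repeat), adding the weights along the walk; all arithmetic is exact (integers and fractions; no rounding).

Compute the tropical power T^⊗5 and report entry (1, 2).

T^⊗2:
  [-4, -4, -8, -12]
  [0, 0, -4, -8]
  [2, 1, -4, -10]
  [8, 1, 3, -10]
T^⊗3:
  [-5, -6, -11, -17]
  [-1, -2, -7, -13]
  [-1, -4, -5, -15]
  [3, -4, -2, -15]
T^⊗4:
  [-8, -11, -12, -22]
  [-4, -7, -8, -18]
  [-2, -9, -8, -20]
  [-2, -9, -7, -20]
T^⊗5:
  [-9, -16, -15, -27]
  [-5, -12, -11, -23]
  [-7, -14, -12, -25]
  [-7, -14, -12, -25]
Key observation: the optimum is the walk 1->3->4->4->4->2, with weight (-7) + (-5) + (-5) + (-5) + 6 = -16.
Optimal value attained by: walk 1->3->4->4->4->2.
Answer: (T^⊗5)[1][2] = -16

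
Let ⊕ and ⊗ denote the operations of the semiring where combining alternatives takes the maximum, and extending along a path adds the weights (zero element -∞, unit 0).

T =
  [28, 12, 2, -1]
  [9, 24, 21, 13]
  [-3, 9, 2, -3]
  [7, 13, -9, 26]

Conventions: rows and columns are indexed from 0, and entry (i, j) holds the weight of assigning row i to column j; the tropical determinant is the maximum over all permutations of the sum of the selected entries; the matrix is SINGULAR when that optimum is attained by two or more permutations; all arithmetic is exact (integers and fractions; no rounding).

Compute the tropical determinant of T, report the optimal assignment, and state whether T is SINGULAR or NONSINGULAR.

σ = (0, 1, 2, 3): 28 + 24 + 2 + 26 = 80
σ = (0, 1, 3, 2): 28 + 24 + (-3) + (-9) = 40
σ = (0, 2, 1, 3): 28 + 21 + 9 + 26 = 84
σ = (0, 2, 3, 1): 28 + 21 + (-3) + 13 = 59
σ = (0, 3, 1, 2): 28 + 13 + 9 + (-9) = 41
σ = (0, 3, 2, 1): 28 + 13 + 2 + 13 = 56
σ = (1, 0, 2, 3): 12 + 9 + 2 + 26 = 49
σ = (1, 0, 3, 2): 12 + 9 + (-3) + (-9) = 9
σ = (1, 2, 0, 3): 12 + 21 + (-3) + 26 = 56
σ = (1, 2, 3, 0): 12 + 21 + (-3) + 7 = 37
σ = (1, 3, 0, 2): 12 + 13 + (-3) + (-9) = 13
σ = (1, 3, 2, 0): 12 + 13 + 2 + 7 = 34
σ = (2, 0, 1, 3): 2 + 9 + 9 + 26 = 46
σ = (2, 0, 3, 1): 2 + 9 + (-3) + 13 = 21
σ = (2, 1, 0, 3): 2 + 24 + (-3) + 26 = 49
σ = (2, 1, 3, 0): 2 + 24 + (-3) + 7 = 30
σ = (2, 3, 0, 1): 2 + 13 + (-3) + 13 = 25
σ = (2, 3, 1, 0): 2 + 13 + 9 + 7 = 31
σ = (3, 0, 1, 2): (-1) + 9 + 9 + (-9) = 8
σ = (3, 0, 2, 1): (-1) + 9 + 2 + 13 = 23
σ = (3, 1, 0, 2): (-1) + 24 + (-3) + (-9) = 11
σ = (3, 1, 2, 0): (-1) + 24 + 2 + 7 = 32
σ = (3, 2, 0, 1): (-1) + 21 + (-3) + 13 = 30
σ = (3, 2, 1, 0): (-1) + 21 + 9 + 7 = 36
Optimal value attained by: σ = (0, 2, 1, 3).
Answer: det⊕(T) = 84; verdict: NONSINGULAR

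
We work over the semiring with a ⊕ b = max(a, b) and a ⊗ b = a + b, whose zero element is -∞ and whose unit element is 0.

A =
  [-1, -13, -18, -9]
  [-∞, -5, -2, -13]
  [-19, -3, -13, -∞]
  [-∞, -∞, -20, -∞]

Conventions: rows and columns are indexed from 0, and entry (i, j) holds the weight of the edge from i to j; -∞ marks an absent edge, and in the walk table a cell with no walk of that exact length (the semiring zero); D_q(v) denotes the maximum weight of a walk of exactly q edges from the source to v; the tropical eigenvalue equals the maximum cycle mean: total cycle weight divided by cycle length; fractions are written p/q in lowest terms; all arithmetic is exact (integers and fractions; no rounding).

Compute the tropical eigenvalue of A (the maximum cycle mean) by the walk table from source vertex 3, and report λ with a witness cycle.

q=0: [-∞, -∞, -∞, 0]
q=1: [-∞, -∞, -20, -∞]
q=2: [-39, -23, -33, -∞]
q=3: [-40, -28, -25, -36]
q=4: [-41, -28, -30, -41]
Optimal cycle mean attained by: cycle 0->0, total (-1), length 1.
Answer: λ = -1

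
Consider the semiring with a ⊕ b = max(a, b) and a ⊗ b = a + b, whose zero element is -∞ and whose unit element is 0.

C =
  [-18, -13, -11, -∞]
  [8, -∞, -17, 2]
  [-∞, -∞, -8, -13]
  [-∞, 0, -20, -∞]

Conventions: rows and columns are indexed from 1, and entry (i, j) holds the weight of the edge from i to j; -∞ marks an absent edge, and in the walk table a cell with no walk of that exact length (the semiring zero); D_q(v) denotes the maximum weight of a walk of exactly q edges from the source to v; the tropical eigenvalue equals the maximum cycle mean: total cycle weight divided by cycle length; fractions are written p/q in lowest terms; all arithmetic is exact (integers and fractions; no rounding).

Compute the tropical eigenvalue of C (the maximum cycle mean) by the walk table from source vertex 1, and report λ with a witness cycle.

q=0: [0, -∞, -∞, -∞]
q=1: [-18, -13, -11, -∞]
q=2: [-5, -31, -19, -11]
q=3: [-23, -11, -16, -29]
q=4: [-3, -29, -24, -9]
Optimal cycle mean attained by: cycle 2->4->2, total 2 + 0, length 2.
Answer: λ = 1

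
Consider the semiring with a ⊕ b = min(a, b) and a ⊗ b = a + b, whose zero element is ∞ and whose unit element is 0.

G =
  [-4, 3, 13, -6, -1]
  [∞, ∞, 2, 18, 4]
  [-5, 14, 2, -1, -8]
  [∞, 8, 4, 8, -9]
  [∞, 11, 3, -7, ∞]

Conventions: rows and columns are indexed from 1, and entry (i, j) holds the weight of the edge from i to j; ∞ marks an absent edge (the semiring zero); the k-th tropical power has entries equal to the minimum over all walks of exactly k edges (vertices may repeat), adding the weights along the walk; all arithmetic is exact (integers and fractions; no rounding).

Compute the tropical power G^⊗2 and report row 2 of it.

G^⊗2:
  [-8, -1, -2, -10, -15]
  [-3, 15, 4, -3, -6]
  [-9, -2, -5, -15, -10]
  [-1, 2, -6, -16, -4]
  [-2, 1, -3, 1, -16]
Answer: row 2 of G^⊗2 = [-3, 15, 4, -3, -6]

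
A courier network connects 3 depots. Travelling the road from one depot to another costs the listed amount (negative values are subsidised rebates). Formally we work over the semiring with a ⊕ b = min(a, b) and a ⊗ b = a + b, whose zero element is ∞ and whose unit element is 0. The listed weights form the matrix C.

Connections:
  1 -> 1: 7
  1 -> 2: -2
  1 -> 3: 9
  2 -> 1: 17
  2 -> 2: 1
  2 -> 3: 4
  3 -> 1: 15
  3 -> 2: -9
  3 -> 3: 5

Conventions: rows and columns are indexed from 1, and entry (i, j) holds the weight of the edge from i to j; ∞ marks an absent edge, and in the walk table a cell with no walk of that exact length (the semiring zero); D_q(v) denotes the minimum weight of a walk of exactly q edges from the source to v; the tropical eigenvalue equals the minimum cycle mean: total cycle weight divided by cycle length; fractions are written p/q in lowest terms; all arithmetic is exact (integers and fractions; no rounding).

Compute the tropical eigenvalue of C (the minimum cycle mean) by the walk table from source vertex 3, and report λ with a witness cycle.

q=0: [∞, ∞, 0]
q=1: [15, -9, 5]
q=2: [8, -8, -5]
q=3: [9, -14, -4]
Optimal cycle mean attained by: cycle 2->3->2, total 4 + (-9), length 2.
Answer: λ = -5/2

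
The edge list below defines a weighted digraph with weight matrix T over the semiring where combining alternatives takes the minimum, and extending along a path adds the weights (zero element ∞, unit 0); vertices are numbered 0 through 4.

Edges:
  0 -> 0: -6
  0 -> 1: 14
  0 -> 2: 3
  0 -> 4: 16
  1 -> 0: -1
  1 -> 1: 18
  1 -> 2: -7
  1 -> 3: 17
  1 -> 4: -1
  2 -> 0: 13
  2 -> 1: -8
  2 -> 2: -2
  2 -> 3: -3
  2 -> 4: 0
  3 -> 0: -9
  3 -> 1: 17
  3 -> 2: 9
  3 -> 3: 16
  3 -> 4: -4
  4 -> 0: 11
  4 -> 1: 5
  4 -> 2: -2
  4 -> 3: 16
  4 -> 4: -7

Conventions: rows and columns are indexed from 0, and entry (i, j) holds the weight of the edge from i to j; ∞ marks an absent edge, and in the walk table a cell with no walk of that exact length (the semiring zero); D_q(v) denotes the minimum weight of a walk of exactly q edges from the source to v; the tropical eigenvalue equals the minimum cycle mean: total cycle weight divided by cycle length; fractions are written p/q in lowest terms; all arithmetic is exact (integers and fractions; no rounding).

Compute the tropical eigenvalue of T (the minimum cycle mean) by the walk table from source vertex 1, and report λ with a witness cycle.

q=0: [∞, 0, ∞, ∞, ∞]
q=1: [-1, 18, -7, 17, -1]
q=2: [-7, -15, -9, -10, -8]
q=3: [-19, -17, -22, -12, -16]
q=4: [-25, -30, -24, -25, -23]
q=5: [-34, -32, -37, -27, -31]
Optimal cycle mean attained by: cycle 1->2->1, total (-7) + (-8), length 2.
Answer: λ = -15/2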